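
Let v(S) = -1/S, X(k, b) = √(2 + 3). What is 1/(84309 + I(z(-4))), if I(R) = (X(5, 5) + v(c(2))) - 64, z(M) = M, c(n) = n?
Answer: 336978/28388543101 - 4*√5/28388543101 ≈ 1.1870e-5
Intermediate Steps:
X(k, b) = √5
I(R) = -129/2 + √5 (I(R) = (√5 - 1/2) - 64 = (√5 - 1*½) - 64 = (√5 - ½) - 64 = (-½ + √5) - 64 = -129/2 + √5)
1/(84309 + I(z(-4))) = 1/(84309 + (-129/2 + √5)) = 1/(168489/2 + √5)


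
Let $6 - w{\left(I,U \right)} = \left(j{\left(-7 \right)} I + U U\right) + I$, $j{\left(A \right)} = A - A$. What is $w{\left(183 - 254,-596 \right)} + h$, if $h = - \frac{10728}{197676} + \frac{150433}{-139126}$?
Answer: $- \frac{271306062697525}{763940866} \approx -3.5514 \cdot 10^{5}$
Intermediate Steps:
$h = - \frac{867487151}{763940866}$ ($h = \left(-10728\right) \frac{1}{197676} + 150433 \left(- \frac{1}{139126}\right) = - \frac{298}{5491} - \frac{150433}{139126} = - \frac{867487151}{763940866} \approx -1.1355$)
$j{\left(A \right)} = 0$
$w{\left(I,U \right)} = 6 - I - U^{2}$ ($w{\left(I,U \right)} = 6 - \left(\left(0 I + U U\right) + I\right) = 6 - \left(\left(0 + U^{2}\right) + I\right) = 6 - \left(U^{2} + I\right) = 6 - \left(I + U^{2}\right) = 6 - I - U^{2}$)
$w{\left(183 - 254,-596 \right)} + h = \left(6 - \left(183 - 254\right) - \left(-596\right)^{2}\right) - \frac{867487151}{763940866} = \left(6 - \left(183 - 254\right) - 355216\right) - \frac{867487151}{763940866} = \left(6 - -71 - 355216\right) - \frac{867487151}{763940866} = \left(6 + 71 - 355216\right) - \frac{867487151}{763940866} = -355139 - \frac{867487151}{763940866} = - \frac{271306062697525}{763940866}$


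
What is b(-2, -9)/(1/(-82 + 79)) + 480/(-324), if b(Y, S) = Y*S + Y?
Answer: -1336/27 ≈ -49.482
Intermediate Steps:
b(Y, S) = Y + S*Y (b(Y, S) = S*Y + Y = Y + S*Y)
b(-2, -9)/(1/(-82 + 79)) + 480/(-324) = (-2*(1 - 9))/(1/(-82 + 79)) + 480/(-324) = (-2*(-8))/(1/(-3)) + 480*(-1/324) = 16/(-⅓) - 40/27 = 16*(-3) - 40/27 = -48 - 40/27 = -1336/27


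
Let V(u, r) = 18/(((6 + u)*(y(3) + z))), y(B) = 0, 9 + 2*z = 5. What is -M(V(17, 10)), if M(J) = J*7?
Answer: 63/23 ≈ 2.7391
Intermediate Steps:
z = -2 (z = -9/2 + (½)*5 = -9/2 + 5/2 = -2)
V(u, r) = 18/(-12 - 2*u) (V(u, r) = 18/(((6 + u)*(0 - 2))) = 18/(((6 + u)*(-2))) = 18/(-12 - 2*u))
M(J) = 7*J
-M(V(17, 10)) = -7*9/(-6 - 1*17) = -7*9/(-6 - 17) = -7*9/(-23) = -7*9*(-1/23) = -7*(-9)/23 = -1*(-63/23) = 63/23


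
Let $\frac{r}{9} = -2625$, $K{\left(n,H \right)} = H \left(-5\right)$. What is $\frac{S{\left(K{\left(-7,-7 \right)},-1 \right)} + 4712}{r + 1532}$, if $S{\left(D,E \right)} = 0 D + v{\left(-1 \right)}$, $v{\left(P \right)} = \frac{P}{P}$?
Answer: $- \frac{4713}{22093} \approx -0.21333$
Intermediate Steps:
$K{\left(n,H \right)} = - 5 H$
$v{\left(P \right)} = 1$
$S{\left(D,E \right)} = 1$ ($S{\left(D,E \right)} = 0 D + 1 = 0 + 1 = 1$)
$r = -23625$ ($r = 9 \left(-2625\right) = -23625$)
$\frac{S{\left(K{\left(-7,-7 \right)},-1 \right)} + 4712}{r + 1532} = \frac{1 + 4712}{-23625 + 1532} = \frac{4713}{-22093} = 4713 \left(- \frac{1}{22093}\right) = - \frac{4713}{22093}$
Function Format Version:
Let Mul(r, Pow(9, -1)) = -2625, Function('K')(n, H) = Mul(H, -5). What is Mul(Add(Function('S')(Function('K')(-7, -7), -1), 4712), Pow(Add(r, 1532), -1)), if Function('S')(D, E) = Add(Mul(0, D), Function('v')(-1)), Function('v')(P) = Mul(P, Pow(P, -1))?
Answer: Rational(-4713, 22093) ≈ -0.21333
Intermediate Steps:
Function('K')(n, H) = Mul(-5, H)
Function('v')(P) = 1
Function('S')(D, E) = 1 (Function('S')(D, E) = Add(Mul(0, D), 1) = Add(0, 1) = 1)
r = -23625 (r = Mul(9, -2625) = -23625)
Mul(Add(Function('S')(Function('K')(-7, -7), -1), 4712), Pow(Add(r, 1532), -1)) = Mul(Add(1, 4712), Pow(Add(-23625, 1532), -1)) = Mul(4713, Pow(-22093, -1)) = Mul(4713, Rational(-1, 22093)) = Rational(-4713, 22093)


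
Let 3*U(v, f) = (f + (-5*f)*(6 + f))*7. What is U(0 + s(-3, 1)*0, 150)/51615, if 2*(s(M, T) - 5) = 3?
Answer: -54530/10323 ≈ -5.2824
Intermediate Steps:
s(M, T) = 13/2 (s(M, T) = 5 + (½)*3 = 5 + 3/2 = 13/2)
U(v, f) = 7*f/3 - 35*f*(6 + f)/3 (U(v, f) = ((f + (-5*f)*(6 + f))*7)/3 = ((f - 5*f*(6 + f))*7)/3 = (7*f - 35*f*(6 + f))/3 = 7*f/3 - 35*f*(6 + f)/3)
U(0 + s(-3, 1)*0, 150)/51615 = -7/3*150*(29 + 5*150)/51615 = -7/3*150*(29 + 750)*(1/51615) = -7/3*150*779*(1/51615) = -272650*1/51615 = -54530/10323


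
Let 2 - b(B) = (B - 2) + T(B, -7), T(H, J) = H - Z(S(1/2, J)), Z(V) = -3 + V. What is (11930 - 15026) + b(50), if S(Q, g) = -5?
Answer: -3200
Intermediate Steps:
T(H, J) = 8 + H (T(H, J) = H - (-3 - 5) = H - 1*(-8) = H + 8 = 8 + H)
b(B) = -4 - 2*B (b(B) = 2 - ((B - 2) + (8 + B)) = 2 - ((-2 + B) + (8 + B)) = 2 - (6 + 2*B) = 2 + (-6 - 2*B) = -4 - 2*B)
(11930 - 15026) + b(50) = (11930 - 15026) + (-4 - 2*50) = -3096 + (-4 - 100) = -3096 - 104 = -3200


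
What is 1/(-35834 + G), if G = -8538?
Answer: -1/44372 ≈ -2.2537e-5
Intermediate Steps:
1/(-35834 + G) = 1/(-35834 - 8538) = 1/(-44372) = -1/44372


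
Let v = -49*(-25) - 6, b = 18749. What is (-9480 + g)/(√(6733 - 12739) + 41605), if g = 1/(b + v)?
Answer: -7875686665595/34564249195008 + 189296639*I*√6006/34564249195008 ≈ -0.22786 + 0.00042443*I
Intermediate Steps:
v = 1219 (v = 1225 - 6 = 1219)
g = 1/19968 (g = 1/(18749 + 1219) = 1/19968 ≈ 5.0080e-5)
(-9480 + g)/(√(6733 - 12739) + 41605) = (-9480 + 1/19968)/(√(6733 - 12739) + 41605) = -189296639/(19968*(√(-6006) + 41605)) = -189296639/(19968*(I*√6006 + 41605)) = -189296639/(19968*(41605 + I*√6006))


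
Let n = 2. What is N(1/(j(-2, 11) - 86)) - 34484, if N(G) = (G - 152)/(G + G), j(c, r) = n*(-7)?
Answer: -53767/2 ≈ -26884.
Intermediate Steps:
j(c, r) = -14 (j(c, r) = 2*(-7) = -14)
N(G) = (-152 + G)/(2*G) (N(G) = (-152 + G)/((2*G)) = (-152 + G)*(1/(2*G)) = (-152 + G)/(2*G))
N(1/(j(-2, 11) - 86)) - 34484 = (-152 + 1/(-14 - 86))/(2*(1/(-14 - 86))) - 34484 = (-152 + 1/(-100))/(2*(1/(-100))) - 34484 = (-152 - 1/100)/(2*(-1/100)) - 34484 = (1/2)*(-100)*(-15201/100) - 34484 = 15201/2 - 34484 = -53767/2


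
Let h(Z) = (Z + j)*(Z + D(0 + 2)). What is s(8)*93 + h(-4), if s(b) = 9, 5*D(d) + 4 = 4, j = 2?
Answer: 845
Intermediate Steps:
D(d) = 0 (D(d) = -⅘ + (⅕)*4 = -⅘ + ⅘ = 0)
h(Z) = Z*(2 + Z) (h(Z) = (Z + 2)*(Z + 0) = (2 + Z)*Z = Z*(2 + Z))
s(8)*93 + h(-4) = 9*93 - 4*(2 - 4) = 837 - 4*(-2) = 837 + 8 = 845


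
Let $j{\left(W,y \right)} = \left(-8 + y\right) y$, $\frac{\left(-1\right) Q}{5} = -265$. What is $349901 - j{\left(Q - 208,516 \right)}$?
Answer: $87773$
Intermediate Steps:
$Q = 1325$ ($Q = \left(-5\right) \left(-265\right) = 1325$)
$j{\left(W,y \right)} = y \left(-8 + y\right)$
$349901 - j{\left(Q - 208,516 \right)} = 349901 - 516 \left(-8 + 516\right) = 349901 - 516 \cdot 508 = 349901 - 262128 = 87773$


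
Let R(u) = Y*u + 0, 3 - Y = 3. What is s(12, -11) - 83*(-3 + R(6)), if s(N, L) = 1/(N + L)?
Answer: 250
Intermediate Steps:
Y = 0 (Y = 3 - 1*3 = 3 - 3 = 0)
s(N, L) = 1/(L + N)
R(u) = 0 (R(u) = 0*u + 0 = 0 + 0 = 0)
s(12, -11) - 83*(-3 + R(6)) = 1/(-11 + 12) - 83*(-3 + 0) = 1/1 - 83*(-3) = 1 - 83*(-3) = 1 + 249 = 250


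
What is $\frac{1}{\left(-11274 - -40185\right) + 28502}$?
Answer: $\frac{1}{57413} \approx 1.7418 \cdot 10^{-5}$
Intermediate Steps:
$\frac{1}{\left(-11274 - -40185\right) + 28502} = \frac{1}{\left(-11274 + 40185\right) + 28502} = \frac{1}{28911 + 28502} = \frac{1}{57413}$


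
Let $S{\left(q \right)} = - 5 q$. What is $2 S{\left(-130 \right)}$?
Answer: $1300$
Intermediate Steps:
$2 S{\left(-130 \right)} = 2 \left(\left(-5\right) \left(-130\right)\right) = 2 \cdot 650 = 1300$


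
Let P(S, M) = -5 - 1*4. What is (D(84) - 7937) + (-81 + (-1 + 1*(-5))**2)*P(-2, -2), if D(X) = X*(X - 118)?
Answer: -10388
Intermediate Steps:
D(X) = X*(-118 + X)
P(S, M) = -9 (P(S, M) = -5 - 4 = -9)
(D(84) - 7937) + (-81 + (-1 + 1*(-5))**2)*P(-2, -2) = (84*(-118 + 84) - 7937) + (-81 + (-1 + 1*(-5))**2)*(-9) = (84*(-34) - 7937) + (-81 + (-1 - 5)**2)*(-9) = (-2856 - 7937) + (-81 + (-6)**2)*(-9) = -10793 + (-81 + 36)*(-9) = -10793 - 45*(-9) = -10793 + 405 = -10388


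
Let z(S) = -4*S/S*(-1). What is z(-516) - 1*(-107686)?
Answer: 107690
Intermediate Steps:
z(S) = 4 (z(S) = -4*1*(-1) = -4*(-1) = 4)
z(-516) - 1*(-107686) = 4 - 1*(-107686) = 4 + 107686 = 107690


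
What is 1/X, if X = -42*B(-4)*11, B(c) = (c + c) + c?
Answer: 1/5544 ≈ 0.00018038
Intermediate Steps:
B(c) = 3*c (B(c) = 2*c + c = 3*c)
X = 5544 (X = -126*(-4)*11 = -42*(-12)*11 = 504*11 = 5544)
1/X = 1/5544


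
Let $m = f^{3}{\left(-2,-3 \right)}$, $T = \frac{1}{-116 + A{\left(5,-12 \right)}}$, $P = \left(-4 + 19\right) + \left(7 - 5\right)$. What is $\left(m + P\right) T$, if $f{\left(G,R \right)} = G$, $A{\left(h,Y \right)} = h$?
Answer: $- \frac{3}{37} \approx -0.081081$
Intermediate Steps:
$P = 17$ ($P = 15 + 2 = 17$)
$T = - \frac{1}{111}$ ($T = \frac{1}{-116 + 5} = \frac{1}{-111} = - \frac{1}{111} \approx -0.009009$)
$m = -8$ ($m = \left(-2\right)^{3} = -8$)
$\left(m + P\right) T = \left(-8 + 17\right) \left(- \frac{1}{111}\right) = 9 \left(- \frac{1}{111}\right) = - \frac{3}{37}$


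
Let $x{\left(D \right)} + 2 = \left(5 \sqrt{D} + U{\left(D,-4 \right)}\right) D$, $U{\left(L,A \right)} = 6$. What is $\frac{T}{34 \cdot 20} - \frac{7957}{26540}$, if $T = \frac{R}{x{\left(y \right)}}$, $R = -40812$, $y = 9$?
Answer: $- \frac{10474813}{16874132} \approx -0.62076$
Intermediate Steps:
$x{\left(D \right)} = -2 + D \left(6 + 5 \sqrt{D}\right)$ ($x{\left(D \right)} = -2 + \left(5 \sqrt{D} + 6\right) D = -2 + \left(6 + 5 \sqrt{D}\right) D = -2 + D \left(6 + 5 \sqrt{D}\right)$)
$T = - \frac{40812}{187}$ ($T = - \frac{40812}{-2 + 5 \cdot 9^{\frac{3}{2}} + 6 \cdot 9} = - \frac{40812}{-2 + 5 \cdot 27 + 54} = - \frac{40812}{-2 + 135 + 54} = - \frac{40812}{187} \approx -218.25$)
$\frac{T}{34 \cdot 20} - \frac{7957}{26540} = - \frac{40812}{187 \cdot 34 \cdot 20} - \frac{7957}{26540} = - \frac{40812}{187 \cdot 680} - \frac{7957}{26540} = \left(- \frac{40812}{187}\right) \frac{1}{680} - \frac{7957}{26540} = - \frac{10203}{31790} - \frac{7957}{26540} = - \frac{10474813}{16874132}$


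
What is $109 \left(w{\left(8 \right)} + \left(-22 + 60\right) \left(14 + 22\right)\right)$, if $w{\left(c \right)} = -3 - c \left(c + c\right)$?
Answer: $134833$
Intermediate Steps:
$w{\left(c \right)} = -3 - 2 c^{2}$ ($w{\left(c \right)} = -3 - c 2 c = -3 - 2 c^{2}$)
$109 \left(w{\left(8 \right)} + \left(-22 + 60\right) \left(14 + 22\right)\right) = 109 \left(\left(-3 - 2 \cdot 8^{2}\right) + \left(-22 + 60\right) \left(14 + 22\right)\right) = 109 \left(\left(-3 - 128\right) + 38 \cdot 36\right) = 109 \left(\left(-3 - 128\right) + 1368\right) = 109 \left(-131 + 1368\right) = 109 \cdot 1237 = 134833$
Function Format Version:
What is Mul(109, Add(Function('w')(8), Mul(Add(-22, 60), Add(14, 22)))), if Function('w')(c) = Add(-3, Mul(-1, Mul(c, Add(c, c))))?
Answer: 134833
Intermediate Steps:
Function('w')(c) = Add(-3, Mul(-2, Pow(c, 2))) (Function('w')(c) = Add(-3, Mul(-1, Mul(c, Mul(2, c)))) = Add(-3, Mul(-1, Mul(2, Pow(c, 2)))) = Add(-3, Mul(-2, Pow(c, 2))))
Mul(109, Add(Function('w')(8), Mul(Add(-22, 60), Add(14, 22)))) = Mul(109, Add(Add(-3, Mul(-2, Pow(8, 2))), Mul(Add(-22, 60), Add(14, 22)))) = Mul(109, Add(Add(-3, Mul(-2, 64)), Mul(38, 36))) = Mul(109, Add(Add(-3, -128), 1368)) = Mul(109, Add(-131, 1368)) = Mul(109, 1237) = 134833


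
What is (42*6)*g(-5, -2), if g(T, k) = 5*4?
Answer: 5040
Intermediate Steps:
g(T, k) = 20
(42*6)*g(-5, -2) = (42*6)*20 = 252*20 = 5040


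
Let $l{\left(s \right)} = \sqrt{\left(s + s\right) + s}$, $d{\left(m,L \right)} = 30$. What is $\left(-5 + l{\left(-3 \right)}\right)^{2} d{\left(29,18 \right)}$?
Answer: $480 - 900 i \approx 480.0 - 900.0 i$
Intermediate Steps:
$l{\left(s \right)} = \sqrt{3} \sqrt{s}$ ($l{\left(s \right)} = \sqrt{2 s + s} = \sqrt{3 s} = \sqrt{3} \sqrt{s}$)
$\left(-5 + l{\left(-3 \right)}\right)^{2} d{\left(29,18 \right)} = \left(-5 + \sqrt{3} \sqrt{-3}\right)^{2} \cdot 30 = \left(-5 + \sqrt{3} i \sqrt{3}\right)^{2} \cdot 30 = \left(-5 + 3 i\right)^{2} \cdot 30 = 30 \left(-5 + 3 i\right)^{2}$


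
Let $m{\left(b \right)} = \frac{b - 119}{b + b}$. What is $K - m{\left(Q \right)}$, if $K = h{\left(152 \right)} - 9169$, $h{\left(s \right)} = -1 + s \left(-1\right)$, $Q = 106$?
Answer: $- \frac{1976251}{212} \approx -9321.9$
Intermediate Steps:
$h{\left(s \right)} = -1 - s$
$m{\left(b \right)} = \frac{-119 + b}{2 b}$
$K = -9322$ ($K = \left(-1 - 152\right) - 9169 = -153 - 9169 = -9322$)
$K - m{\left(Q \right)} = -9322 - \frac{-119 + 106}{2 \cdot 106} = -9322 - \frac{1}{2} \cdot \frac{1}{106} \left(-13\right) = -9322 - - \frac{13}{212} = -9322 + \frac{13}{212} = - \frac{1976251}{212}$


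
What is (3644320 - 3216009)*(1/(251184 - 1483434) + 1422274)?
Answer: 750656632131023189/1232250 ≈ 6.0918e+11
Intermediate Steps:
(3644320 - 3216009)*(1/(251184 - 1483434) + 1422274) = 428311*(1/(-1232250) + 1422274) = 428311*(-1/1232250 + 1422274) = 428311*(1752597136499/1232250) = 750656632131023189/1232250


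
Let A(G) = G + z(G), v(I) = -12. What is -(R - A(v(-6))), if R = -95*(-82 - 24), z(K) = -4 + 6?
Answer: -10080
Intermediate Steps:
z(K) = 2
A(G) = 2 + G (A(G) = G + 2 = 2 + G)
R = 10070 (R = -95*(-106) = 10070)
-(R - A(v(-6))) = -(10070 - (2 - 12)) = -(10070 - 1*(-10)) = -(10070 + 10) = -1*10080 = -10080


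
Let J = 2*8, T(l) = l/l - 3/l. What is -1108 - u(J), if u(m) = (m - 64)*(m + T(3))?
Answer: -340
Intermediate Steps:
T(l) = 1 - 3/l
J = 16
u(m) = m*(-64 + m) (u(m) = (m - 64)*(m + (-3 + 3)/3) = (-64 + m)*(m + (⅓)*0) = (-64 + m)*(m + 0) = (-64 + m)*m = m*(-64 + m))
-1108 - u(J) = -1108 - 16*(-64 + 16) = -1108 - 16*(-48) = -1108 - 1*(-768) = -1108 + 768 = -340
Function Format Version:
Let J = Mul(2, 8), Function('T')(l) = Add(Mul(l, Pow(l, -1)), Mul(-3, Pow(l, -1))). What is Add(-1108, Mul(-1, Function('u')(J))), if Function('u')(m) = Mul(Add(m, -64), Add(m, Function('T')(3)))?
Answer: -340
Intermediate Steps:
Function('T')(l) = Add(1, Mul(-3, Pow(l, -1)))
J = 16
Function('u')(m) = Mul(m, Add(-64, m)) (Function('u')(m) = Mul(Add(m, -64), Add(m, Mul(Pow(3, -1), Add(-3, 3)))) = Mul(Add(-64, m), Add(m, Mul(Rational(1, 3), 0))) = Mul(Add(-64, m), Add(m, 0)) = Mul(Add(-64, m), m) = Mul(m, Add(-64, m)))
Add(-1108, Mul(-1, Function('u')(J))) = Add(-1108, Mul(-1, Mul(16, Add(-64, 16)))) = Add(-1108, Mul(-1, Mul(16, -48))) = Add(-1108, Mul(-1, -768)) = Add(-1108, 768) = -340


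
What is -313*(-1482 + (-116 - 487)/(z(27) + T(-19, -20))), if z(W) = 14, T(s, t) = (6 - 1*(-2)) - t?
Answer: 6557037/14 ≈ 4.6836e+5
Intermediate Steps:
T(s, t) = 8 - t (T(s, t) = (6 + 2) - t = 8 - t)
-313*(-1482 + (-116 - 487)/(z(27) + T(-19, -20))) = -313*(-1482 + (-116 - 487)/(14 + (8 - 1*(-20)))) = -313*(-1482 - 603/(14 + (8 + 20))) = -313*(-1482 - 603/(14 + 28)) = -313*(-1482 - 603/42) = -313*(-1482 - 603*1/42) = -313*(-1482 - 201/14) = -313*(-20949/14) = 6557037/14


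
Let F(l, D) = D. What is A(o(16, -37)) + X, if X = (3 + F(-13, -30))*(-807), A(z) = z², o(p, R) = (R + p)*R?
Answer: 625518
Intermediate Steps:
o(p, R) = R*(R + p)
X = 21789 (X = (3 - 30)*(-807) = -27*(-807) = 21789)
A(o(16, -37)) + X = (-37*(-37 + 16))² + 21789 = (-37*(-21))² + 21789 = 777² + 21789 = 603729 + 21789 = 625518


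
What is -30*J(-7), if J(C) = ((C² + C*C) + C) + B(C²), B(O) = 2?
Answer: -2790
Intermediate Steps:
J(C) = 2 + C + 2*C² (J(C) = ((C² + C*C) + C) + 2 = ((C² + C²) + C) + 2 = (2*C² + C) + 2 = (C + 2*C²) + 2 = 2 + C + 2*C²)
-30*J(-7) = -30*(2 - 7 + 2*(-7)²) = -30*(2 - 7 + 2*49) = -30*(2 - 7 + 98) = -30*93 = -2790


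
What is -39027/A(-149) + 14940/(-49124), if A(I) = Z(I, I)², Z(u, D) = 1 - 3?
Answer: -479305527/49124 ≈ -9757.0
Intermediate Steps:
Z(u, D) = -2
A(I) = 4 (A(I) = (-2)² = 4)
-39027/A(-149) + 14940/(-49124) = -39027/4 + 14940/(-49124) = -39027*¼ + 14940*(-1/49124) = -39027/4 - 3735/12281 = -479305527/49124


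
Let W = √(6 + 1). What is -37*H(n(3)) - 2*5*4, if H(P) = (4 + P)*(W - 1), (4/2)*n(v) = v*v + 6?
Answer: 771/2 - 851*√7/2 ≈ -740.27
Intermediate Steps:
W = √7 ≈ 2.6458
n(v) = 3 + v²/2 (n(v) = (v*v + 6)/2 = (v² + 6)/2 = (6 + v²)/2 = 3 + v²/2)
H(P) = (-1 + √7)*(4 + P) (H(P) = (4 + P)*(√7 - 1) = (4 + P)*(-1 + √7) = (-1 + √7)*(4 + P))
-37*H(n(3)) - 2*5*4 = -37*(-4 - (3 + (½)*3²) + 4*√7 + (3 + (½)*3²)*√7) - 2*5*4 = -37*(-4 - (3 + (½)*9) + 4*√7 + (3 + (½)*9)*√7) - 10*4 = -37*(-4 - (3 + 9/2) + 4*√7 + (3 + 9/2)*√7) - 40 = -37*(-4 - 1*15/2 + 4*√7 + 15*√7/2) - 40 = -37*(-4 - 15/2 + 4*√7 + 15*√7/2) - 40 = -37*(-23/2 + 23*√7/2) - 40 = (851/2 - 851*√7/2) - 40 = 771/2 - 851*√7/2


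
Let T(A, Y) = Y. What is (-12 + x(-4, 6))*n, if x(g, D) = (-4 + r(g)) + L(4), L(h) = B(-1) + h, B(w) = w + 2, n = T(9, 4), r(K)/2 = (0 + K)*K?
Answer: 84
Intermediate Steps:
r(K) = 2*K**2 (r(K) = 2*((0 + K)*K) = 2*(K*K) = 2*K**2)
n = 4
B(w) = 2 + w
L(h) = 1 + h (L(h) = (2 - 1) + h = 1 + h)
x(g, D) = 1 + 2*g**2 (x(g, D) = (-4 + 2*g**2) + (1 + 4) = (-4 + 2*g**2) + 5 = 1 + 2*g**2)
(-12 + x(-4, 6))*n = (-12 + (1 + 2*(-4)**2))*4 = (-12 + (1 + 2*16))*4 = (-12 + (1 + 32))*4 = (-12 + 33)*4 = 21*4 = 84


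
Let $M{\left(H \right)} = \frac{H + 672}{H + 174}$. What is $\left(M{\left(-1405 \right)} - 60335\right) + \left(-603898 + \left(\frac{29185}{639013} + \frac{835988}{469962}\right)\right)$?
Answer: $- \frac{122777662265816126753}{184841929829943} \approx -6.6423 \cdot 10^{5}$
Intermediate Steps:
$M{\left(H \right)} = \frac{672 + H}{174 + H}$
$\left(M{\left(-1405 \right)} - 60335\right) + \left(-603898 + \left(\frac{29185}{639013} + \frac{835988}{469962}\right)\right) = \left(\frac{672 - 1405}{174 - 1405} - 60335\right) + \left(-603898 + \left(\frac{29185}{639013} + \frac{835988}{469962}\right)\right) = \left(\frac{1}{-1231} \left(-733\right) - 60335\right) + \left(-603898 + \left(29185 \cdot \frac{1}{639013} + 835988 \cdot \frac{1}{469962}\right)\right) = \left(\left(- \frac{1}{1231}\right) \left(-733\right) - 60335\right) + \left(-603898 + \left(\frac{29185}{639013} + \frac{417994}{234981}\right)\right) = \left(\frac{733}{1231} - 60335\right) + \left(-603898 + \frac{273961520407}{150155913753}\right) = - \frac{74271652}{1231} - \frac{90678582042088787}{150155913753} = - \frac{122777662265816126753}{184841929829943}$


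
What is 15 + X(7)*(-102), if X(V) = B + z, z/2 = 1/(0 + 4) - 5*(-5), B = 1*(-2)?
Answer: -4932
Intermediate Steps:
B = -2
z = 101/2 (z = 2*(1/(0 + 4) - 5*(-5)) = 2*(1/4 + 25) = 2*(¼ + 25) = 2*(101/4) = 101/2 ≈ 50.500)
X(V) = 97/2 (X(V) = -2 + 101/2 = 97/2)
15 + X(7)*(-102) = 15 + (97/2)*(-102) = 15 - 4947 = -4932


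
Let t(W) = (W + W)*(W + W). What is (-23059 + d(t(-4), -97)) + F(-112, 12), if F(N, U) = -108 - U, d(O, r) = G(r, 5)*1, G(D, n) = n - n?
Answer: -23179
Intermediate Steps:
G(D, n) = 0
t(W) = 4*W**2 (t(W) = (2*W)*(2*W) = 4*W**2)
d(O, r) = 0 (d(O, r) = 0*1 = 0)
(-23059 + d(t(-4), -97)) + F(-112, 12) = (-23059 + 0) + (-108 - 1*12) = -23059 + (-108 - 12) = -23059 - 120 = -23179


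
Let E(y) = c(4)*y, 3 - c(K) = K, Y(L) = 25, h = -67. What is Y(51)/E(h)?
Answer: 25/67 ≈ 0.37313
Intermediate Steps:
c(K) = 3 - K
E(y) = -y (E(y) = (3 - 1*4)*y = (3 - 4)*y = -y)
Y(51)/E(h) = 25/((-1*(-67))) = 25/67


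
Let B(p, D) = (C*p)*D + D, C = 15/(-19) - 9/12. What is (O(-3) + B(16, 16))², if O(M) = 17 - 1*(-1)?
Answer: 46812964/361 ≈ 1.2968e+5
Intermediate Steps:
O(M) = 18 (O(M) = 17 + 1 = 18)
C = -117/76 (C = 15*(-1/19) - 9*1/12 = -15/19 - ¾ = -117/76 ≈ -1.5395)
B(p, D) = D - 117*D*p/76 (B(p, D) = (-117*p/76)*D + D = -117*D*p/76 + D = D - 117*D*p/76)
(O(-3) + B(16, 16))² = (18 + (1/76)*16*(76 - 117*16))² = (18 + (1/76)*16*(76 - 1872))² = (18 + (1/76)*16*(-1796))² = (18 - 7184/19)² = (-6842/19)² = 46812964/361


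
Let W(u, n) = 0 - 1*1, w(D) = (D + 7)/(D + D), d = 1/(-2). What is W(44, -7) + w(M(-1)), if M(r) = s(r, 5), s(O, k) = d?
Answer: -15/2 ≈ -7.5000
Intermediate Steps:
d = -½ ≈ -0.50000
s(O, k) = -½
M(r) = -½
w(D) = (7 + D)/(2*D) (w(D) = (7 + D)/((2*D)) = (7 + D)*(1/(2*D)) = (7 + D)/(2*D))
W(u, n) = -1 (W(u, n) = 0 - 1 = -1)
W(44, -7) + w(M(-1)) = -1 + (7 - ½)/(2*(-½)) = -1 + (½)*(-2)*(13/2) = -1 - 13/2 = -15/2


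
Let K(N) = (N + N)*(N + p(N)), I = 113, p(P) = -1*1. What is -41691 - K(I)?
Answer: -67003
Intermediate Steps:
p(P) = -1
K(N) = 2*N*(-1 + N) (K(N) = (N + N)*(N - 1) = (2*N)*(-1 + N) = 2*N*(-1 + N))
-41691 - K(I) = -41691 - 2*113*(-1 + 113) = -41691 - 2*113*112 = -41691 - 1*25312 = -41691 - 25312 = -67003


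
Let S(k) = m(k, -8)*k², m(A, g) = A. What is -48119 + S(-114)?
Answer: -1529663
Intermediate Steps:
S(k) = k³ (S(k) = k*k² = k³)
-48119 + S(-114) = -48119 + (-114)³ = -48119 - 1481544 = -1529663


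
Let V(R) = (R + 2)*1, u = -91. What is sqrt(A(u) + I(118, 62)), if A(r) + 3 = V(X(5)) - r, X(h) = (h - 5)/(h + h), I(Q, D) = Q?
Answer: 4*sqrt(13) ≈ 14.422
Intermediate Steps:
X(h) = (-5 + h)/(2*h) (X(h) = (-5 + h)/((2*h)) = (-5 + h)*(1/(2*h)) = (-5 + h)/(2*h))
V(R) = 2 + R (V(R) = (2 + R)*1 = 2 + R)
A(r) = -1 - r (A(r) = -3 + ((2 + (1/2)*(-5 + 5)/5) - r) = -3 + ((2 + (1/2)*(1/5)*0) - r) = -3 + ((2 + 0) - r) = -3 + (2 - r) = -1 - r)
sqrt(A(u) + I(118, 62)) = sqrt((-1 - 1*(-91)) + 118) = sqrt((-1 + 91) + 118) = sqrt(90 + 118) = sqrt(208) = 4*sqrt(13)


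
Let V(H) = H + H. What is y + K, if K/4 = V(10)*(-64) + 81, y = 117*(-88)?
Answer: -15092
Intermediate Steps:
V(H) = 2*H
y = -10296
K = -4796 (K = 4*((2*10)*(-64) + 81) = 4*(20*(-64) + 81) = 4*(-1280 + 81) = 4*(-1199) = -4796)
y + K = -10296 - 4796 = -15092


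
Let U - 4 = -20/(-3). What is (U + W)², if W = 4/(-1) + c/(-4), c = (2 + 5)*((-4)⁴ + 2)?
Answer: 7123561/36 ≈ 1.9788e+5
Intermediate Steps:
c = 1806 (c = 7*(256 + 2) = 7*258 = 1806)
W = -911/2 (W = 4/(-1) + 1806/(-4) = 4*(-1) + 1806*(-¼) = -4 - 903/2 = -911/2 ≈ -455.50)
U = 32/3 (U = 4 - 20/(-3) = 4 - 20*(-1)/3 = 4 - 4*(-5/3) = 4 + 20/3 = 32/3 ≈ 10.667)
(U + W)² = (32/3 - 911/2)² = (-2669/6)² = 7123561/36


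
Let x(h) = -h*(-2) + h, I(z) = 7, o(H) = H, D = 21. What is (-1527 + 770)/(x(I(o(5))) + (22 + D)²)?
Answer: -757/1870 ≈ -0.40481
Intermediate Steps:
x(h) = 3*h (x(h) = 2*h + h = 3*h)
(-1527 + 770)/(x(I(o(5))) + (22 + D)²) = (-1527 + 770)/(3*7 + (22 + 21)²) = -757/(21 + 43²) = -757/(21 + 1849) = -757/1870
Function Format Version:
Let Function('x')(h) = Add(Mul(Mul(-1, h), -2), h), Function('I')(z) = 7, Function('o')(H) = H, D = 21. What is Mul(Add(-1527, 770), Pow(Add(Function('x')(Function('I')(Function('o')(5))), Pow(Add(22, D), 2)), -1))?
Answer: Rational(-757, 1870) ≈ -0.40481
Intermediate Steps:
Function('x')(h) = Mul(3, h) (Function('x')(h) = Add(Mul(2, h), h) = Mul(3, h))
Mul(Add(-1527, 770), Pow(Add(Function('x')(Function('I')(Function('o')(5))), Pow(Add(22, D), 2)), -1)) = Mul(Add(-1527, 770), Pow(Add(Mul(3, 7), Pow(Add(22, 21), 2)), -1)) = Mul(-757, Pow(Add(21, Pow(43, 2)), -1)) = Mul(-757, Pow(Add(21, 1849), -1)) = Mul(-757, Pow(1870, -1)) = Mul(-757, Rational(1, 1870)) = Rational(-757, 1870)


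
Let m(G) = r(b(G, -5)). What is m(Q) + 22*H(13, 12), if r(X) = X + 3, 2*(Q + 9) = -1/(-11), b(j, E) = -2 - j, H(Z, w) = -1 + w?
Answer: 5543/22 ≈ 251.95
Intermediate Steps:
Q = -197/22 (Q = -9 + (-1/(-11))/2 = -9 + (-1*(-1/11))/2 = -9 + (½)*(1/11) = -9 + 1/22 = -197/22 ≈ -8.9545)
r(X) = 3 + X
m(G) = 1 - G (m(G) = 3 + (-2 - G) = 1 - G)
m(Q) + 22*H(13, 12) = (1 - 1*(-197/22)) + 22*(-1 + 12) = (1 + 197/22) + 22*11 = 219/22 + 242 = 5543/22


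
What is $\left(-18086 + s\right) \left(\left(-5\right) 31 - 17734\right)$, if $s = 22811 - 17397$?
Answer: $226689408$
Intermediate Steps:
$s = 5414$
$\left(-18086 + s\right) \left(\left(-5\right) 31 - 17734\right) = \left(-18086 + 5414\right) \left(\left(-5\right) 31 - 17734\right) = - 12672 \left(-155 - 17734\right) = \left(-12672\right) \left(-17889\right) = 226689408$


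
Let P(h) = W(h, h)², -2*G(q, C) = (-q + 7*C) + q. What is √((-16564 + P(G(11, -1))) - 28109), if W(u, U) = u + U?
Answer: 4*I*√2789 ≈ 211.24*I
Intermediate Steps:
W(u, U) = U + u
G(q, C) = -7*C/2 (G(q, C) = -((-q + 7*C) + q)/2 = -7*C/2)
P(h) = 4*h² (P(h) = (h + h)² = (2*h)² = 4*h²)
√((-16564 + P(G(11, -1))) - 28109) = √((-16564 + 4*(-7/2*(-1))²) - 28109) = √((-16564 + 4*(7/2)²) - 28109) = √((-16564 + 4*(49/4)) - 28109) = √((-16564 + 49) - 28109) = √(-16515 - 28109) = √(-44624) = 4*I*√2789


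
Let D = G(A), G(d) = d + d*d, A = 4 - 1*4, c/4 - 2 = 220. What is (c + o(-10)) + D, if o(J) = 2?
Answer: 890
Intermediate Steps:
c = 888 (c = 8 + 4*220 = 8 + 880 = 888)
A = 0 (A = 4 - 4 = 0)
G(d) = d + d**2
D = 0 (D = 0*(1 + 0) = 0*1 = 0)
(c + o(-10)) + D = (888 + 2) + 0 = 890 + 0 = 890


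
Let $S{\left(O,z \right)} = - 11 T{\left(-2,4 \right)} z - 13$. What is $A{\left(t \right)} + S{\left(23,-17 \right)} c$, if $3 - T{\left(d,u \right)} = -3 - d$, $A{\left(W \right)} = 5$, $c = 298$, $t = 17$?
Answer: $219035$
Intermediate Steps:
$T{\left(d,u \right)} = 6 + d$ ($T{\left(d,u \right)} = 3 - \left(-3 - d\right) = 3 + \left(3 + d\right) = 6 + d$)
$S{\left(O,z \right)} = -13 - 44 z$ ($S{\left(O,z \right)} = - 11 \left(6 - 2\right) z - 13 = \left(-11\right) 4 z - 13 = - 44 z - 13 = -13 - 44 z$)
$A{\left(t \right)} + S{\left(23,-17 \right)} c = 5 + \left(-13 - -748\right) 298 = 5 + \left(-13 + 748\right) 298 = 5 + 735 \cdot 298 = 5 + 219030 = 219035$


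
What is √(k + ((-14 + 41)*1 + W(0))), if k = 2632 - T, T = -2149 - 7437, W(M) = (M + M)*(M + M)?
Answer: √12245 ≈ 110.66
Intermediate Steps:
W(M) = 4*M² (W(M) = (2*M)*(2*M) = 4*M²)
T = -9586
k = 12218 (k = 2632 - 1*(-9586) = 2632 + 9586 = 12218)
√(k + ((-14 + 41)*1 + W(0))) = √(12218 + ((-14 + 41)*1 + 4*0²)) = √(12218 + (27*1 + 4*0)) = √(12218 + (27 + 0)) = √(12218 + 27) = √12245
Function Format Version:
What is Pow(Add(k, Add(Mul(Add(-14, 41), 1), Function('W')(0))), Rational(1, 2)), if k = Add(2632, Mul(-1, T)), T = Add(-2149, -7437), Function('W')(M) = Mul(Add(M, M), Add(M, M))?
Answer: Pow(12245, Rational(1, 2)) ≈ 110.66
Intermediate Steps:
Function('W')(M) = Mul(4, Pow(M, 2)) (Function('W')(M) = Mul(Mul(2, M), Mul(2, M)) = Mul(4, Pow(M, 2)))
T = -9586
k = 12218 (k = Add(2632, Mul(-1, -9586)) = Add(2632, 9586) = 12218)
Pow(Add(k, Add(Mul(Add(-14, 41), 1), Function('W')(0))), Rational(1, 2)) = Pow(Add(12218, Add(Mul(Add(-14, 41), 1), Mul(4, Pow(0, 2)))), Rational(1, 2)) = Pow(Add(12218, Add(Mul(27, 1), Mul(4, 0))), Rational(1, 2)) = Pow(Add(12218, Add(27, 0)), Rational(1, 2)) = Pow(Add(12218, 27), Rational(1, 2)) = Pow(12245, Rational(1, 2))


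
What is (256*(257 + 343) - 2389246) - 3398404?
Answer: -5634050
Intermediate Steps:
(256*(257 + 343) - 2389246) - 3398404 = (256*600 - 2389246) - 3398404 = (153600 - 2389246) - 3398404 = -2235646 - 3398404 = -5634050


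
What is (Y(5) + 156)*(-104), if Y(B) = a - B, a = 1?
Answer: -15808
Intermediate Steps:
Y(B) = 1 - B
(Y(5) + 156)*(-104) = ((1 - 1*5) + 156)*(-104) = ((1 - 5) + 156)*(-104) = (-4 + 156)*(-104) = 152*(-104) = -15808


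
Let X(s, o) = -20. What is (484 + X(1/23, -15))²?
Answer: 215296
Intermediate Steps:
(484 + X(1/23, -15))² = (484 - 20)² = 464² = 215296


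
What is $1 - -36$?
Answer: $37$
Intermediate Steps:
$1 - -36 = 1 + 36 = 37$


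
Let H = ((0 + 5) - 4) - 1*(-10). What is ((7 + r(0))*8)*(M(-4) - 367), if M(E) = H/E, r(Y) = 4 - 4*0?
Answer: -32538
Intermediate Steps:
r(Y) = 4 (r(Y) = 4 + 0 = 4)
H = 11 (H = (5 - 4) + 10 = 1 + 10 = 11)
M(E) = 11/E
((7 + r(0))*8)*(M(-4) - 367) = ((7 + 4)*8)*(11/(-4) - 367) = (11*8)*(11*(-1/4) - 367) = 88*(-11/4 - 367) = 88*(-1479/4) = -32538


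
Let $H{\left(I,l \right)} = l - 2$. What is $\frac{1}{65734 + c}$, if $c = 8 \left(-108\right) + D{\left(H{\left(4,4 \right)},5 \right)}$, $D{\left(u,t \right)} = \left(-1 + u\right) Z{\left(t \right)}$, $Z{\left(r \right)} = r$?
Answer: $\frac{1}{64875} \approx 1.5414 \cdot 10^{-5}$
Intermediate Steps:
$H{\left(I,l \right)} = -2 + l$
$D{\left(u,t \right)} = t \left(-1 + u\right)$ ($D{\left(u,t \right)} = \left(-1 + u\right) t = t \left(-1 + u\right)$)
$c = -859$ ($c = 8 \left(-108\right) + 5 \left(-1 + \left(-2 + 4\right)\right) = -864 + 5 \left(-1 + 2\right) = -864 + 5 \cdot 1 = -864 + 5 = -859$)
$\frac{1}{65734 + c} = \frac{1}{65734 - 859} = \frac{1}{64875}$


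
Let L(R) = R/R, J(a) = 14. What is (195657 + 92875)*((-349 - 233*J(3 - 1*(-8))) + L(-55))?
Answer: -1041600520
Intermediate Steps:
L(R) = 1
(195657 + 92875)*((-349 - 233*J(3 - 1*(-8))) + L(-55)) = (195657 + 92875)*((-349 - 233*14) + 1) = 288532*((-349 - 3262) + 1) = 288532*(-3611 + 1) = 288532*(-3610) = -1041600520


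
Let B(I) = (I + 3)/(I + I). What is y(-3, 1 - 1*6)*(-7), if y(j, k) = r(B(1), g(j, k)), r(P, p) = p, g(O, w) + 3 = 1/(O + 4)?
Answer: 14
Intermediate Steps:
g(O, w) = -3 + 1/(4 + O) (g(O, w) = -3 + 1/(O + 4) = -3 + 1/(4 + O))
B(I) = (3 + I)/(2*I) (B(I) = (3 + I)/((2*I)) = (3 + I)*(1/(2*I)) = (3 + I)/(2*I))
y(j, k) = (-11 - 3*j)/(4 + j)
y(-3, 1 - 1*6)*(-7) = ((-11 - 3*(-3))/(4 - 3))*(-7) = ((-11 + 9)/1)*(-7) = (1*(-2))*(-7) = -2*(-7) = 14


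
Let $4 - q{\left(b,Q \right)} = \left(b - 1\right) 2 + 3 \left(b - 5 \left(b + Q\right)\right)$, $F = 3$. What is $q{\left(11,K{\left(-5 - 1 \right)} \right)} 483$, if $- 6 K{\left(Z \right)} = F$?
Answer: $\frac{104811}{2} \approx 52406.0$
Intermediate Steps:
$K{\left(Z \right)} = - \frac{1}{2}$ ($K{\left(Z \right)} = \left(- \frac{1}{6}\right) 3 = - \frac{1}{2}$)
$q{\left(b,Q \right)} = 6 + 10 b + 15 Q$ ($q{\left(b,Q \right)} = 4 - \left(\left(b - 1\right) 2 + 3 \left(b - 5 \left(b + Q\right)\right)\right) = 4 - \left(\left(-1 + b\right) 2 + 3 \left(b - 5 \left(Q + b\right)\right)\right) = 4 - \left(\left(-2 + 2 b\right) + 3 \left(b - \left(5 Q + 5 b\right)\right)\right) = 4 - \left(\left(-2 + 2 b\right) + 3 \left(- 5 Q - 4 b\right)\right) = 4 - \left(\left(-2 + 2 b\right) - \left(12 b + 15 Q\right)\right) = 4 - \left(-2 - 15 Q - 10 b\right) = 4 + \left(2 + 10 b + 15 Q\right) = 6 + 10 b + 15 Q$)
$q{\left(11,K{\left(-5 - 1 \right)} \right)} 483 = \left(6 + 10 \cdot 11 + 15 \left(- \frac{1}{2}\right)\right) 483 = \left(6 + 110 - \frac{15}{2}\right) 483 = \frac{217}{2} \cdot 483 = \frac{104811}{2}$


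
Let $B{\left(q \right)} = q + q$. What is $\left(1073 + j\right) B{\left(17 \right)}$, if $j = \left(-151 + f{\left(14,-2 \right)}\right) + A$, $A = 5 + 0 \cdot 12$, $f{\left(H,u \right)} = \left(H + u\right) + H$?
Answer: $32402$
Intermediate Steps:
$B{\left(q \right)} = 2 q$
$f{\left(H,u \right)} = u + 2 H$
$A = 5$ ($A = 5 + 0 = 5$)
$j = -120$ ($j = \left(-151 + \left(-2 + 2 \cdot 14\right)\right) + 5 = \left(-151 + \left(-2 + 28\right)\right) + 5 = \left(-151 + 26\right) + 5 = -125 + 5 = -120$)
$\left(1073 + j\right) B{\left(17 \right)} = \left(1073 - 120\right) 2 \cdot 17 = 953 \cdot 34 = 32402$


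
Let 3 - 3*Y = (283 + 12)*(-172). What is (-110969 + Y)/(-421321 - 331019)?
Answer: 70541/564255 ≈ 0.12502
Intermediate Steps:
Y = 50743/3 (Y = 1 - (283 + 12)*(-172)/3 = 1 - 295*(-172)/3 = 1 - 1/3*(-50740) = 1 + 50740/3 = 50743/3 ≈ 16914.)
(-110969 + Y)/(-421321 - 331019) = (-110969 + 50743/3)/(-421321 - 331019) = -282164/3/(-752340) = -282164/3*(-1/752340) = 70541/564255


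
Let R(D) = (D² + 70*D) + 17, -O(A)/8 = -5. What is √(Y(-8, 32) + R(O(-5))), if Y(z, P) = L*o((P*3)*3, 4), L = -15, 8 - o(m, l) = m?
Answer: √8617 ≈ 92.828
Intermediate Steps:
O(A) = 40 (O(A) = -8*(-5) = 40)
o(m, l) = 8 - m
R(D) = 17 + D² + 70*D
Y(z, P) = -120 + 135*P (Y(z, P) = -15*(8 - P*3*3) = -15*(8 - 3*P*3) = -15*(8 - 9*P) = -120 + 135*P)
√(Y(-8, 32) + R(O(-5))) = √((-120 + 135*32) + (17 + 40² + 70*40)) = √((-120 + 4320) + (17 + 1600 + 2800)) = √(4200 + 4417) = √8617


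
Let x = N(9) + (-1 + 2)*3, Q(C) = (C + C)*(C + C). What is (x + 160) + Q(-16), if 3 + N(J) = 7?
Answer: 1191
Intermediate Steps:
N(J) = 4 (N(J) = -3 + 7 = 4)
Q(C) = 4*C² (Q(C) = (2*C)*(2*C) = 4*C²)
x = 7 (x = 4 + (-1 + 2)*3 = 4 + 1*3 = 4 + 3 = 7)
(x + 160) + Q(-16) = (7 + 160) + 4*(-16)² = 167 + 4*256 = 167 + 1024 = 1191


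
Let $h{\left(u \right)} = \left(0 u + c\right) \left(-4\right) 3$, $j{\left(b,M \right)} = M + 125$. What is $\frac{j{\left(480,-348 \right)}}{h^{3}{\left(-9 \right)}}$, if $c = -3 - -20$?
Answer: $\frac{223}{8489664} \approx 2.6267 \cdot 10^{-5}$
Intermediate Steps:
$c = 17$ ($c = -3 + 20 = 17$)
$j{\left(b,M \right)} = 125 + M$
$h{\left(u \right)} = -204$ ($h{\left(u \right)} = \left(0 u + 17\right) \left(-4\right) 3 = \left(0 + 17\right) \left(-4\right) 3 = 17 \left(-4\right) 3 = \left(-68\right) 3 = -204$)
$\frac{j{\left(480,-348 \right)}}{h^{3}{\left(-9 \right)}} = \frac{125 - 348}{\left(-204\right)^{3}} = - \frac{223}{-8489664} = \left(-223\right) \left(- \frac{1}{8489664}\right) = \frac{223}{8489664}$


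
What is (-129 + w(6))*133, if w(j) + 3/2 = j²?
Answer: -25137/2 ≈ -12569.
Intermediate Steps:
w(j) = -3/2 + j²
(-129 + w(6))*133 = (-129 + (-3/2 + 6²))*133 = (-129 + (-3/2 + 36))*133 = (-129 + 69/2)*133 = -189/2*133 = -25137/2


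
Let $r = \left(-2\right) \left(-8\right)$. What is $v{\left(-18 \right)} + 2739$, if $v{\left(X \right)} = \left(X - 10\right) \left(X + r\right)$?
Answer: $2795$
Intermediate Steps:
$r = 16$
$v{\left(X \right)} = \left(-10 + X\right) \left(16 + X\right)$ ($v{\left(X \right)} = \left(X - 10\right) \left(X + 16\right) = \left(-10 + X\right) \left(16 + X\right)$)
$v{\left(-18 \right)} + 2739 = \left(-160 + \left(-18\right)^{2} + 6 \left(-18\right)\right) + 2739 = \left(-160 + 324 - 108\right) + 2739 = 56 + 2739 = 2795$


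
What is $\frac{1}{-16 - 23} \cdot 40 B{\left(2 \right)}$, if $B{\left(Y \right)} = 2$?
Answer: $- \frac{80}{39} \approx -2.0513$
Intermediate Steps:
$\frac{1}{-16 - 23} \cdot 40 B{\left(2 \right)} = \frac{1}{-16 - 23} \cdot 40 \cdot 2 = \frac{1}{-39} \cdot 40 \cdot 2 = \left(- \frac{1}{39}\right) 40 \cdot 2 = \left(- \frac{40}{39}\right) 2 = - \frac{80}{39}$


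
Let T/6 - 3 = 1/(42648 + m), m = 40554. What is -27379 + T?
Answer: -379414986/13867 ≈ -27361.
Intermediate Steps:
T = 249607/13867 (T = 18 + 6/(42648 + 40554) = 18 + 6/83202 = 18 + 6*(1/83202) = 18 + 1/13867 = 249607/13867 ≈ 18.000)
-27379 + T = -27379 + 249607/13867 = -379414986/13867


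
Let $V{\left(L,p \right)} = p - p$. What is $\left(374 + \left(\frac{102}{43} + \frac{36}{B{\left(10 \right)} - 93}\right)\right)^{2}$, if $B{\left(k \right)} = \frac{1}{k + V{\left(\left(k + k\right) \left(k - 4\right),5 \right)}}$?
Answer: $\frac{225584058535936}{1595762809} \approx 1.4136 \cdot 10^{5}$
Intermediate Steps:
$V{\left(L,p \right)} = 0$
$B{\left(k \right)} = \frac{1}{k}$ ($B{\left(k \right)} = \frac{1}{k + 0} = \frac{1}{k}$)
$\left(374 + \left(\frac{102}{43} + \frac{36}{B{\left(10 \right)} - 93}\right)\right)^{2} = \left(374 + \left(\frac{102}{43} + \frac{36}{\frac{1}{10} - 93}\right)\right)^{2} = \left(374 + \left(102 \cdot \frac{1}{43} + \frac{36}{\frac{1}{10} - 93}\right)\right)^{2} = \left(374 + \left(\frac{102}{43} + \frac{36}{- \frac{929}{10}}\right)\right)^{2} = \left(374 + \left(\frac{102}{43} + 36 \left(- \frac{10}{929}\right)\right)\right)^{2} = \left(374 + \left(\frac{102}{43} - \frac{360}{929}\right)\right)^{2} = \left(374 + \frac{79278}{39947}\right)^{2} = \left(\frac{15019456}{39947}\right)^{2} = \frac{225584058535936}{1595762809}$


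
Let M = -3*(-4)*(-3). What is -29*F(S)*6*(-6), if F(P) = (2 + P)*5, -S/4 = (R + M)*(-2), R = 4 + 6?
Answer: -1075320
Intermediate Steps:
R = 10
M = -36 (M = 12*(-3) = -36)
S = -208 (S = -4*(10 - 36)*(-2) = -(-104)*(-2) = -4*52 = -208)
F(P) = 10 + 5*P
-29*F(S)*6*(-6) = -29*(10 + 5*(-208))*6*(-6) = -29*(10 - 1040)*(-36) = -(-29870)*(-36) = -29*37080 = -1075320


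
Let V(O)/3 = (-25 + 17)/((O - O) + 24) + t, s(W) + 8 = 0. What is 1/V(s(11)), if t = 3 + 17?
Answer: 1/59 ≈ 0.016949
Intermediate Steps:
t = 20
s(W) = -8 (s(W) = -8 + 0 = -8)
V(O) = 59 (V(O) = 3*((-25 + 17)/((O - O) + 24) + 20) = 3*(-8/(0 + 24) + 20) = 3*(-8/24 + 20) = 3*(-8*1/24 + 20) = 3*(-⅓ + 20) = 3*(59/3) = 59)
1/V(s(11)) = 1/59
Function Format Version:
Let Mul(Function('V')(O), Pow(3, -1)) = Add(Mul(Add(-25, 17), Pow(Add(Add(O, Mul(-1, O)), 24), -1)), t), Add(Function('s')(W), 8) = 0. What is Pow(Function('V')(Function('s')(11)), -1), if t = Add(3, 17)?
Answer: Rational(1, 59) ≈ 0.016949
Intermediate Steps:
t = 20
Function('s')(W) = -8 (Function('s')(W) = Add(-8, 0) = -8)
Function('V')(O) = 59 (Function('V')(O) = Mul(3, Add(Mul(Add(-25, 17), Pow(Add(Add(O, Mul(-1, O)), 24), -1)), 20)) = Mul(3, Add(Mul(-8, Pow(Add(0, 24), -1)), 20)) = Mul(3, Add(Mul(-8, Pow(24, -1)), 20)) = Mul(3, Add(Mul(-8, Rational(1, 24)), 20)) = Mul(3, Add(Rational(-1, 3), 20)) = Mul(3, Rational(59, 3)) = 59)
Pow(Function('V')(Function('s')(11)), -1) = Pow(59, -1) = Rational(1, 59)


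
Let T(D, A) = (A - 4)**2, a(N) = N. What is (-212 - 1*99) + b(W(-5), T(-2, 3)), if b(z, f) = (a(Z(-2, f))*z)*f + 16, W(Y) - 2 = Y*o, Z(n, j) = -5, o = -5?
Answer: -430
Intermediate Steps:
W(Y) = 2 - 5*Y (W(Y) = 2 + Y*(-5) = 2 - 5*Y)
T(D, A) = (-4 + A)**2
b(z, f) = 16 - 5*f*z (b(z, f) = (-5*z)*f + 16 = -5*f*z + 16 = 16 - 5*f*z)
(-212 - 1*99) + b(W(-5), T(-2, 3)) = (-212 - 1*99) + (16 - 5*(-4 + 3)**2*(2 - 5*(-5))) = (-212 - 99) + (16 - 5*(-1)**2*(2 + 25)) = -311 + (16 - 5*1*27) = -311 + (16 - 135) = -311 - 119 = -430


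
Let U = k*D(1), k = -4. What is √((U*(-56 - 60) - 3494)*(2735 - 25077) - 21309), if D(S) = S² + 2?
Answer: 5*√1877663 ≈ 6851.4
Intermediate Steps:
D(S) = 2 + S²
U = -12 (U = -4*(2 + 1²) = -4*(2 + 1) = -4*3 = -12)
√((U*(-56 - 60) - 3494)*(2735 - 25077) - 21309) = √((-12*(-56 - 60) - 3494)*(2735 - 25077) - 21309) = √((-12*(-116) - 3494)*(-22342) - 21309) = √((1392 - 3494)*(-22342) - 21309) = √(-2102*(-22342) - 21309) = √(46962884 - 21309) = √46941575 = 5*√1877663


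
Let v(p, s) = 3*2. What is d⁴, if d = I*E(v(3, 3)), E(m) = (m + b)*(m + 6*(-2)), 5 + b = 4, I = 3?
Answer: 65610000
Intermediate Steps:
v(p, s) = 6
b = -1 (b = -5 + 4 = -1)
E(m) = (-1 + m)*(-12 + m) (E(m) = (m - 1)*(m + 6*(-2)) = (-1 + m)*(m - 12) = (-1 + m)*(-12 + m))
d = -90 (d = 3*(12 + 6² - 13*6) = 3*(12 + 36 - 78) = 3*(-30) = -90)
d⁴ = (-90)⁴ = 65610000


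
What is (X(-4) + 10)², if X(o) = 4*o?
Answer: 36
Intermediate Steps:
(X(-4) + 10)² = (4*(-4) + 10)² = (-16 + 10)² = (-6)² = 36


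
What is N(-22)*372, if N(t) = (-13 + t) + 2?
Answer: -12276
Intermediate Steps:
N(t) = -11 + t
N(-22)*372 = (-11 - 22)*372 = -33*372 = -12276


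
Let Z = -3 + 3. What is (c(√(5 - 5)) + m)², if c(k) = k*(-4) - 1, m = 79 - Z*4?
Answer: 6084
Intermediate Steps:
Z = 0
m = 79 (m = 79 - 0*4 = 79 - 1*0 = 79 + 0 = 79)
c(k) = -1 - 4*k (c(k) = -4*k - 1 = -1 - 4*k)
(c(√(5 - 5)) + m)² = ((-1 - 4*√(5 - 5)) + 79)² = ((-1 - 4*√0) + 79)² = ((-1 - 4*0) + 79)² = ((-1 + 0) + 79)² = (-1 + 79)² = 78² = 6084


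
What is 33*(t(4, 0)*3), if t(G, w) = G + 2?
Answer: 594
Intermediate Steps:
t(G, w) = 2 + G
33*(t(4, 0)*3) = 33*((2 + 4)*3) = 33*(6*3) = 33*18 = 594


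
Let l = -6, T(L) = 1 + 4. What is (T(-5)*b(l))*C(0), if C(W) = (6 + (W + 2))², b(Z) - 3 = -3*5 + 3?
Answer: -2880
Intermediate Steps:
T(L) = 5
b(Z) = -9 (b(Z) = 3 + (-3*5 + 3) = 3 + (-15 + 3) = 3 - 12 = -9)
C(W) = (8 + W)² (C(W) = (6 + (2 + W))² = (8 + W)²)
(T(-5)*b(l))*C(0) = (5*(-9))*(8 + 0)² = -45*8² = -45*64 = -2880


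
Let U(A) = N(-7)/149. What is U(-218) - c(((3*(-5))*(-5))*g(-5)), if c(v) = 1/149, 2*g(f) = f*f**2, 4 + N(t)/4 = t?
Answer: -45/149 ≈ -0.30201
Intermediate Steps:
N(t) = -16 + 4*t
g(f) = f**3/2 (g(f) = (f*f**2)/2 = f**3/2)
U(A) = -44/149 (U(A) = (-16 + 4*(-7))/149 = (-16 - 28)*(1/149) = -44*1/149 = -44/149)
c(v) = 1/149
U(-218) - c(((3*(-5))*(-5))*g(-5)) = -44/149 - 1*1/149 = -44/149 - 1/149 = -45/149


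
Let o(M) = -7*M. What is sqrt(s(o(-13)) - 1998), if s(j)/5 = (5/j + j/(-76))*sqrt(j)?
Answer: sqrt(-23891612472 - 68304145*sqrt(91))/3458 ≈ 45.304*I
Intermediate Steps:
s(j) = 5*sqrt(j)*(5/j - j/76) (s(j) = 5*((5/j + j/(-76))*sqrt(j)) = 5*((5/j + j*(-1/76))*sqrt(j)) = 5*((5/j - j/76)*sqrt(j)) = 5*(sqrt(j)*(5/j - j/76)) = 5*sqrt(j)*(5/j - j/76))
sqrt(s(o(-13)) - 1998) = sqrt(5*(380 - (-7*(-13))**2)/(76*sqrt(-7*(-13))) - 1998) = sqrt(5*(380 - 1*91**2)/(76*sqrt(91)) - 1998) = sqrt(5*(sqrt(91)/91)*(380 - 1*8281)/76 - 1998) = sqrt(5*(sqrt(91)/91)*(380 - 8281)/76 - 1998) = sqrt((5/76)*(sqrt(91)/91)*(-7901) - 1998) = sqrt(-39505*sqrt(91)/6916 - 1998) = sqrt(-1998 - 39505*sqrt(91)/6916)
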